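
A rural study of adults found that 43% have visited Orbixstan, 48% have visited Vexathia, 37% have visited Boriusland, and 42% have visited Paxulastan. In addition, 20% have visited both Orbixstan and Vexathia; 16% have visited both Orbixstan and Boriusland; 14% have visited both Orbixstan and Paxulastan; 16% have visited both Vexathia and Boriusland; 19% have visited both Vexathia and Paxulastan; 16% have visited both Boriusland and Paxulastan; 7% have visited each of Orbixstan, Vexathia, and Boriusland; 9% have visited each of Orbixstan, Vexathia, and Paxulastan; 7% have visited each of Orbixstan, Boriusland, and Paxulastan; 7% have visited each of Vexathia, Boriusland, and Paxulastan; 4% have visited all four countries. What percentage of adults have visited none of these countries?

Using inclusion–exclusion:
P(union) = 43 + 48 + 37 + 42 − 20 − 16 − 14 − 16 − 19 − 16 + 7 + 9 + 7 + 7 − 4 = 95%
P(none) = 100% − 95% = 5%

5%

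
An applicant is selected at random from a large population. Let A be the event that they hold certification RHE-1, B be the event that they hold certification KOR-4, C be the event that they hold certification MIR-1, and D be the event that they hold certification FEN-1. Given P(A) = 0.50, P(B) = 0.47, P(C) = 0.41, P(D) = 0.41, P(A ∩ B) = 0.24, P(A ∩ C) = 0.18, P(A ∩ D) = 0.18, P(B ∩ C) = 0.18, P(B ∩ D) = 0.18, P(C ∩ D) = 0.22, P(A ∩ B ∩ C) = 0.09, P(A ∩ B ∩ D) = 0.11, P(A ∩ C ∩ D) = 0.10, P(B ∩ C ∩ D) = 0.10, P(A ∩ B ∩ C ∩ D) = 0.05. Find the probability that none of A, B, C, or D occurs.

0.04

Apply inclusion-exclusion:
P(A ∪ B ∪ C ∪ D) = 0.50 + 0.47 + 0.41 + 0.41 − 0.24 − 0.18 − 0.18 − 0.18 − 0.18 − 0.22 + 0.09 + 0.11 + 0.10 + 0.10 − 0.05 = 0.96
P(none) = 1 − 0.96 = 0.04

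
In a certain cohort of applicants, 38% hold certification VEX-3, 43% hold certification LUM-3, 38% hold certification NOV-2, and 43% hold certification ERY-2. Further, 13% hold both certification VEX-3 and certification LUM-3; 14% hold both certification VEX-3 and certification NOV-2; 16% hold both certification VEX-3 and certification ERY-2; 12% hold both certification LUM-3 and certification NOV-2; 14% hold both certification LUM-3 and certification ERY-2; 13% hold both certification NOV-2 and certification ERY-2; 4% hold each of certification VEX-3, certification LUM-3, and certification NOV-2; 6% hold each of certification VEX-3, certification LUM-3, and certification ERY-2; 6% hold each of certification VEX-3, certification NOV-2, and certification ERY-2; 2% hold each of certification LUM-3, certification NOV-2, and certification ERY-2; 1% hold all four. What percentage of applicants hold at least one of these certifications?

97%

Apply inclusion-exclusion:
P(at least one) = 38 + 43 + 38 + 43 − 13 − 14 − 16 − 12 − 14 − 13 + 4 + 6 + 6 + 2 − 1 = 97%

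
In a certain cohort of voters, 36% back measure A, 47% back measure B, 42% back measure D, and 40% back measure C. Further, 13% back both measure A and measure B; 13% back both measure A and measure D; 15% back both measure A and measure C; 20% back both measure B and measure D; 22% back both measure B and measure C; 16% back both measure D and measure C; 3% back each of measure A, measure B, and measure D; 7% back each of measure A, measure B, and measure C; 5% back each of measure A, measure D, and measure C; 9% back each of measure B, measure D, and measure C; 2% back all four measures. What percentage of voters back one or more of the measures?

88%

P(at least one) = 36 + 47 + 42 + 40 − 13 − 13 − 15 − 20 − 22 − 16 + 3 + 7 + 5 + 9 − 2 = 88%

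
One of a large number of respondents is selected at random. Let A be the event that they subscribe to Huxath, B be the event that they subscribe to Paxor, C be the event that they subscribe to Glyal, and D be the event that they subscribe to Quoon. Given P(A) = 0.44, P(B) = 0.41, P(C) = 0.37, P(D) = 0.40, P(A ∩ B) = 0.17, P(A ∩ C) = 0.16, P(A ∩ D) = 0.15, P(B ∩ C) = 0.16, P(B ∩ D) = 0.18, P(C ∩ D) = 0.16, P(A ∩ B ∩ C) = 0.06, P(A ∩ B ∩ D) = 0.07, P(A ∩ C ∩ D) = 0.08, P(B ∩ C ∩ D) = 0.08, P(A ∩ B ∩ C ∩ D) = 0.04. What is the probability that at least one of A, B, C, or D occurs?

P(A ∪ B ∪ C ∪ D) = 0.44 + 0.41 + 0.37 + 0.40 − 0.17 − 0.16 − 0.15 − 0.16 − 0.18 − 0.16 + 0.06 + 0.07 + 0.08 + 0.08 − 0.04 = 0.89

0.89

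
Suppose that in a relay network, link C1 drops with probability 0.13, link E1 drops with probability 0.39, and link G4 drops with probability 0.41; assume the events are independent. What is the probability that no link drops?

0.313113

P(none) = (1 − 0.13) × (1 − 0.39) × (1 − 0.41) = 0.87 × 0.61 × 0.59 = 0.313113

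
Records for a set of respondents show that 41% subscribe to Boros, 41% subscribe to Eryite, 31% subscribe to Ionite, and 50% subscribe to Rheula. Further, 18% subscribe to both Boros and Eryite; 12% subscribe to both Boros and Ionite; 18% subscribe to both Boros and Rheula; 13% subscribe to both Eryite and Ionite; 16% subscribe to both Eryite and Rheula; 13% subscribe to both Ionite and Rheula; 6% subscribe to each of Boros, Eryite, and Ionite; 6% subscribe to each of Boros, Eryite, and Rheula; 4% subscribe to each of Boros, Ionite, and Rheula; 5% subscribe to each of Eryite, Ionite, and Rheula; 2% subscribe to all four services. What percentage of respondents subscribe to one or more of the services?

By inclusion–exclusion:
P(at least one) = 41 + 41 + 31 + 50 − 18 − 12 − 18 − 13 − 16 − 13 + 6 + 6 + 4 + 5 − 2 = 92%

92%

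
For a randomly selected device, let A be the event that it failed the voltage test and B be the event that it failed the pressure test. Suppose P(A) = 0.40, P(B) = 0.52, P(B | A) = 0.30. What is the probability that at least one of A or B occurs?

P(A ∩ B) = P(A)·P(B|A) = 0.40 × 0.30 = 0.12
Using inclusion–exclusion:
P(A ∪ B) = 0.40 + 0.52 − 0.12 = 0.80

0.80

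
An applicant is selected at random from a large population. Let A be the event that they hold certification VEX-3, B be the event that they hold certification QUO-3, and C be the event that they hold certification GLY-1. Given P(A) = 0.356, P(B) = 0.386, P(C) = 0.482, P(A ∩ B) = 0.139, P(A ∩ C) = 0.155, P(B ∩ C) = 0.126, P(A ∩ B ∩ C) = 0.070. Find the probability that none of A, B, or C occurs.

By inclusion–exclusion:
P(A ∪ B ∪ C) = 0.356 + 0.386 + 0.482 − 0.139 − 0.155 − 0.126 + 0.070 = 0.874
P(none) = 1 − 0.874 = 0.126

0.126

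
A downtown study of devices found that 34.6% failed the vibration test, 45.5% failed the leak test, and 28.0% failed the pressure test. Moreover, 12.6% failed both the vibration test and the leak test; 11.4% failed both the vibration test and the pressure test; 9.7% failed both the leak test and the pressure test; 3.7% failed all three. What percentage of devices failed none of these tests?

P(at least one) = 34.6 + 45.5 + 28.0 − 12.6 − 11.4 − 9.7 + 3.7 = 78.1%
P(none) = 100% − 78.1% = 21.9%

21.9%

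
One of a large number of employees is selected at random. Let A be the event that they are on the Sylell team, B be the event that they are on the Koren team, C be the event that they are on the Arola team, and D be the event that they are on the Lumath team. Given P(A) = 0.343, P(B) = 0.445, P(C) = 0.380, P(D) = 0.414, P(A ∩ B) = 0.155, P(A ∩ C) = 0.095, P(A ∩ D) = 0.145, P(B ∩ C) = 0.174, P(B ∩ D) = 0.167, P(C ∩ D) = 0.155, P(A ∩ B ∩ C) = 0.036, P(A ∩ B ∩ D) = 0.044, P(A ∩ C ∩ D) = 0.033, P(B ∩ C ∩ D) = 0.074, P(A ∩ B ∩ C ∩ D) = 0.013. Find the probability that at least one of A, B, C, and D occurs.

Apply inclusion-exclusion:
P(A ∪ B ∪ C ∪ D) = 0.343 + 0.445 + 0.380 + 0.414 − 0.155 − 0.095 − 0.145 − 0.174 − 0.167 − 0.155 + 0.036 + 0.044 + 0.033 + 0.074 − 0.013 = 0.865

0.865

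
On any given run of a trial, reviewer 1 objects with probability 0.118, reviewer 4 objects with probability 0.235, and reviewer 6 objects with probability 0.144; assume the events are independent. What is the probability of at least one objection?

P(none) = (1 − 0.118) × (1 − 0.235) × (1 − 0.144) = 0.882 × 0.765 × 0.856 = 0.57756888
P(at least one) = 1 − 0.57756888 = 0.42243112

0.42243112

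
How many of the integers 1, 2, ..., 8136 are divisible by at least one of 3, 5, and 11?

4192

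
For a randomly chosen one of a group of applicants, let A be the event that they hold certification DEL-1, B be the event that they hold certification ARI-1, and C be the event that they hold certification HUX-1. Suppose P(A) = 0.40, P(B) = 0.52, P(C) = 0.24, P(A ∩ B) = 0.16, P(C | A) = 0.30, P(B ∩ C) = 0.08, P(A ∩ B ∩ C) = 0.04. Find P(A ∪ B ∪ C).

P(A ∩ C) = P(A)·P(C|A) = 0.40 × 0.30 = 0.12
Apply inclusion-exclusion:
P(A ∪ B ∪ C) = 0.40 + 0.52 + 0.24 − 0.16 − 0.12 − 0.08 + 0.04 = 0.84

0.84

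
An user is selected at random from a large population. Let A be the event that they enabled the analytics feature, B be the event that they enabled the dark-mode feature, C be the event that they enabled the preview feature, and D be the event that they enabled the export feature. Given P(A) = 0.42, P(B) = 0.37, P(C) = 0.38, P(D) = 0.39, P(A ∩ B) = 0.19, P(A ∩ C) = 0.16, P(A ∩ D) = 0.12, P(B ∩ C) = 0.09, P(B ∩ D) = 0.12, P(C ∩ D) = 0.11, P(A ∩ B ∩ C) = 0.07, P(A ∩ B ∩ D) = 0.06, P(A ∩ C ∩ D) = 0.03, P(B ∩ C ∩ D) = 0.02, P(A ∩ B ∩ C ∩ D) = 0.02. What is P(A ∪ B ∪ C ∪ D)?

0.93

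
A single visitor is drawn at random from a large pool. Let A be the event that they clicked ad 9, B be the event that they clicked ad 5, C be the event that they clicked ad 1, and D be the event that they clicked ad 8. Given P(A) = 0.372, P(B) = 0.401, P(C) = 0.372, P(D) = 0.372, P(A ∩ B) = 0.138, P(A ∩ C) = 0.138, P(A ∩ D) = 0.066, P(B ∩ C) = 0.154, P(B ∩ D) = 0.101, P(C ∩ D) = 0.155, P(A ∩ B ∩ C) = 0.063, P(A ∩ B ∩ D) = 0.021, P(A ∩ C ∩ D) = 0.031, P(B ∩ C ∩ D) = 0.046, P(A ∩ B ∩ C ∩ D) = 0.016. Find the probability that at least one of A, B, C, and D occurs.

P(A ∪ B ∪ C ∪ D) = 0.372 + 0.401 + 0.372 + 0.372 − 0.138 − 0.138 − 0.066 − 0.154 − 0.101 − 0.155 + 0.063 + 0.021 + 0.031 + 0.046 − 0.016 = 0.910

0.910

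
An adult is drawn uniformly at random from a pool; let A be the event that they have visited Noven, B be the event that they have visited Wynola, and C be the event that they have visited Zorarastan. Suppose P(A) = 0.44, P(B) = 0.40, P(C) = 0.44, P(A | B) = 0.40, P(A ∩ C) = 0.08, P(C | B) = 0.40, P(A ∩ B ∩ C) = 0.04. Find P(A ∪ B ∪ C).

0.92

P(A ∩ B) = P(B)·P(A|B) = 0.40 × 0.40 = 0.16
P(B ∩ C) = P(B)·P(C|B) = 0.40 × 0.40 = 0.16
P(A ∪ B ∪ C) = 0.44 + 0.40 + 0.44 − 0.16 − 0.08 − 0.16 + 0.04 = 0.92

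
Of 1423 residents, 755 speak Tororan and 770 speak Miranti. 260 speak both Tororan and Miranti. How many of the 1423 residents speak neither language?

|union| = 755 + 770 − 260 = 1265
None: 1423 − 1265 = 158

158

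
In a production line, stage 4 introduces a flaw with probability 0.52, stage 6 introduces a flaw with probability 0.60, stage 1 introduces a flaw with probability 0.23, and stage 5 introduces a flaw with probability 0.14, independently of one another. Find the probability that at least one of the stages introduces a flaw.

P(none) = (1 − 0.52) × (1 − 0.60) × (1 − 0.23) × (1 − 0.14) = 0.48 × 0.40 × 0.77 × 0.86 = 0.1271424
P(at least one) = 1 − 0.1271424 = 0.8728576

0.8728576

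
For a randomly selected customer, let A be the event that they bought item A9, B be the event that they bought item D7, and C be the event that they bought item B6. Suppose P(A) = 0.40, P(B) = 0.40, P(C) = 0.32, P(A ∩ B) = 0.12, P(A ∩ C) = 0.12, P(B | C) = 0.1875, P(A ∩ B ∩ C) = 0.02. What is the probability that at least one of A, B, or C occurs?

0.84

P(B ∩ C) = P(C)·P(B|C) = 0.32 × 0.1875 = 0.06
By inclusion-exclusion,
P(A ∪ B ∪ C) = 0.40 + 0.40 + 0.32 − 0.12 − 0.12 − 0.06 + 0.02 = 0.84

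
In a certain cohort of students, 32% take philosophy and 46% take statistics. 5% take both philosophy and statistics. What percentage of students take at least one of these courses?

73%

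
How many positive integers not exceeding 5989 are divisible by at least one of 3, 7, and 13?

2829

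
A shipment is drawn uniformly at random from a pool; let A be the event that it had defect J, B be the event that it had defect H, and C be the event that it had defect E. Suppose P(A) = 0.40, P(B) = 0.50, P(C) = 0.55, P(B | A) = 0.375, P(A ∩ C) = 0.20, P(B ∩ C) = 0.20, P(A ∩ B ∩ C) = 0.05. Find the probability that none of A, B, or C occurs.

P(A ∩ B) = P(A)·P(B|A) = 0.40 × 0.375 = 0.15
By inclusion-exclusion,
P(A ∪ B ∪ C) = 0.40 + 0.50 + 0.55 − 0.15 − 0.20 − 0.20 + 0.05 = 0.95
P(none) = 1 − 0.95 = 0.05

0.05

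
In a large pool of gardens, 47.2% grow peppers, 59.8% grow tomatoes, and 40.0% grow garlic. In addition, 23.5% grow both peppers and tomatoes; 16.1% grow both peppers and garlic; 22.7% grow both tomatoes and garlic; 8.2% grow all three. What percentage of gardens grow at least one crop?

P(union) = 47.2 + 59.8 + 40.0 − 23.5 − 16.1 − 22.7 + 8.2 = 92.9%

92.9%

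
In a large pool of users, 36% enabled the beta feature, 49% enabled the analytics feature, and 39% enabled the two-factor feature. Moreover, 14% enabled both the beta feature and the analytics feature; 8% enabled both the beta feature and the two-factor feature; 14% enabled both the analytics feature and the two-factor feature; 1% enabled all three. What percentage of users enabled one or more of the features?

89%

By inclusion-exclusion,
P(at least one) = 36 + 49 + 39 − 14 − 8 − 14 + 1 = 89%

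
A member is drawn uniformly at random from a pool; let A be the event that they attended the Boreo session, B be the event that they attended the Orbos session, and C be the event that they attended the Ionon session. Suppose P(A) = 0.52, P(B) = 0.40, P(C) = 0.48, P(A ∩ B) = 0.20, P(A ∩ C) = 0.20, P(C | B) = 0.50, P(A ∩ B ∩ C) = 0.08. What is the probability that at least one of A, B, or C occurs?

0.88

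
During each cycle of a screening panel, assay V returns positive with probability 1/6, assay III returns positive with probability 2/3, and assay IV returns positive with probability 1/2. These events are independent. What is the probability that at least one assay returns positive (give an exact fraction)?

P(none) = (1 − 1/6) × (1 − 2/3) × (1 − 1/2) = 5/6 × 1/3 × 1/2 = 5/36
P(at least one) = 1 − 5/36 = 31/36

31/36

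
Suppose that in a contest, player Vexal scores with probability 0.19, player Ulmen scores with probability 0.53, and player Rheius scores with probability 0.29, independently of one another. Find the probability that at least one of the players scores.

0.729703

P(none) = (1 − 0.19) × (1 − 0.53) × (1 − 0.29) = 0.81 × 0.47 × 0.71 = 0.270297
P(at least one) = 1 − 0.270297 = 0.729703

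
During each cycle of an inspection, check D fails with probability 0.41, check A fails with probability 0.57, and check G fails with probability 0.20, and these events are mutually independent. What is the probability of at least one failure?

0.79704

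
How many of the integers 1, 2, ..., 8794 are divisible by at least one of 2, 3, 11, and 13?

Using inclusion–exclusion:
⌊8794/2⌋ + ⌊8794/3⌋ + ⌊8794/11⌋ + ⌊8794/13⌋ − ⌊8794/6⌋ − ⌊8794/22⌋ − ⌊8794/26⌋ − ⌊8794/33⌋ − ⌊8794/39⌋ − ⌊8794/143⌋ + ⌊8794/66⌋ + ⌊8794/78⌋ + ⌊8794/286⌋ + ⌊8794/429⌋ − ⌊8794/858⌋ = 4397 + 2931 + 799 + 676 − 1465 − 399 − 338 − 266 − 225 − 61 + 133 + 112 + 30 + 20 − 10 = 6334

6334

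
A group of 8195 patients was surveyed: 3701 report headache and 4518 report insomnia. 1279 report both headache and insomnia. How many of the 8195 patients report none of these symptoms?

N(≥1) = 3701 + 4518 − 1279 = 6940
None: 8195 − 6940 = 1255

1255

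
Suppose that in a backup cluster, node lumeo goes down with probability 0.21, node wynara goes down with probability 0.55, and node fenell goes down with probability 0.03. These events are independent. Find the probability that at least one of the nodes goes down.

P(none) = (1 − 0.21) × (1 − 0.55) × (1 − 0.03) = 0.79 × 0.45 × 0.97 = 0.344835
P(at least one) = 1 − 0.344835 = 0.655165

0.655165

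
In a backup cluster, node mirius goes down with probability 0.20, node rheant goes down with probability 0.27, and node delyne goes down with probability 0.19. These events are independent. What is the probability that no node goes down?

P(none) = (1 − 0.20) × (1 − 0.27) × (1 − 0.19) = 0.80 × 0.73 × 0.81 = 0.47304

0.47304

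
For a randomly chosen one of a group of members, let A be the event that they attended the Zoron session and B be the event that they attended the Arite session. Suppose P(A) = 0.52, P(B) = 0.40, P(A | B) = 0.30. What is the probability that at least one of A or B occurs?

P(A ∩ B) = P(B)·P(A|B) = 0.40 × 0.30 = 0.12
P(A ∪ B) = 0.52 + 0.40 − 0.12 = 0.80

0.80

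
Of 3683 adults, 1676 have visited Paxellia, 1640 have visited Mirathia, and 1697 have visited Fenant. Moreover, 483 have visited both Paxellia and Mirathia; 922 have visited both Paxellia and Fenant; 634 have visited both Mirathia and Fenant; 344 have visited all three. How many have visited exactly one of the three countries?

By inclusion–exclusion (exactly-one form):
N(exactly one) = 1676 + 1640 + 1697 − 2·483 − 2·922 − 2·634 + 3·344 = 1967

1967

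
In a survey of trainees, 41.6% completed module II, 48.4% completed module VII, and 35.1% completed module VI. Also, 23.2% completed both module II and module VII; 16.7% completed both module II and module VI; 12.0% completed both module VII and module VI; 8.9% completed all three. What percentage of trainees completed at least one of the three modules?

Inclusion–exclusion gives
P(at least one) = 41.6 + 48.4 + 35.1 − 23.2 − 16.7 − 12.0 + 8.9 = 82.1%

82.1%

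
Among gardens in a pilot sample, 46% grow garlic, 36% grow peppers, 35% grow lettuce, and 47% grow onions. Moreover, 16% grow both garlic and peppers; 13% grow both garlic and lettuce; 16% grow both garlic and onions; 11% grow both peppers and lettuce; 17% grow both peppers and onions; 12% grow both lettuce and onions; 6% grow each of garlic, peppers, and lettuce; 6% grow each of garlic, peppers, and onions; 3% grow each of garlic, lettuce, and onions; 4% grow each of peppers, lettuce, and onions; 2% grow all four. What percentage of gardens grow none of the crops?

4%

P(union) = 46 + 36 + 35 + 47 − 16 − 13 − 16 − 11 − 17 − 12 + 6 + 6 + 3 + 4 − 2 = 96%
P(none) = 100% − 96% = 4%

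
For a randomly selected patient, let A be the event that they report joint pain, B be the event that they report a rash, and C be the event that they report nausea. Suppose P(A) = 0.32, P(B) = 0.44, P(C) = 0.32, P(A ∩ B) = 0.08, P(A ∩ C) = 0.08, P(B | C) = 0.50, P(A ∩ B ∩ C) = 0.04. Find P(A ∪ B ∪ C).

0.80

P(B ∩ C) = P(C)·P(B|C) = 0.32 × 0.50 = 0.16
P(A ∪ B ∪ C) = 0.32 + 0.44 + 0.32 − 0.08 − 0.08 − 0.16 + 0.04 = 0.80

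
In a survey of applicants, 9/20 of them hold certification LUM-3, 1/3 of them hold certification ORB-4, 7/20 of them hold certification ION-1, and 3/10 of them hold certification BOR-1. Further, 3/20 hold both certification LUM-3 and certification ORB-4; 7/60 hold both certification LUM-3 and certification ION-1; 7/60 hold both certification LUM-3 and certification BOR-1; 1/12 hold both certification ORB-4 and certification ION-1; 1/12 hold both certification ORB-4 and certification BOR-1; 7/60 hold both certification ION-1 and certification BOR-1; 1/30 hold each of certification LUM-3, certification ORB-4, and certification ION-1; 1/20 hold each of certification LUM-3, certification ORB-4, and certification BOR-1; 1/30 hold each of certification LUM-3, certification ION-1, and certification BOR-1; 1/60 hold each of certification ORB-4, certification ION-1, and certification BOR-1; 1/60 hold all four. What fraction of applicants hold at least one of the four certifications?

53/60

Using inclusion–exclusion:
P(≥1) = 9/20 + 1/3 + 7/20 + 3/10 − 3/20 − 7/60 − 7/60 − 1/12 − 1/12 − 7/60 + 1/30 + 1/20 + 1/30 + 1/60 − 1/60 = 53/60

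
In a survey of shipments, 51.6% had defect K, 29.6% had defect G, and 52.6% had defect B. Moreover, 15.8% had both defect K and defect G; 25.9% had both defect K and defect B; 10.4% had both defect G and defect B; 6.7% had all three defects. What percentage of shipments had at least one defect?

88.4%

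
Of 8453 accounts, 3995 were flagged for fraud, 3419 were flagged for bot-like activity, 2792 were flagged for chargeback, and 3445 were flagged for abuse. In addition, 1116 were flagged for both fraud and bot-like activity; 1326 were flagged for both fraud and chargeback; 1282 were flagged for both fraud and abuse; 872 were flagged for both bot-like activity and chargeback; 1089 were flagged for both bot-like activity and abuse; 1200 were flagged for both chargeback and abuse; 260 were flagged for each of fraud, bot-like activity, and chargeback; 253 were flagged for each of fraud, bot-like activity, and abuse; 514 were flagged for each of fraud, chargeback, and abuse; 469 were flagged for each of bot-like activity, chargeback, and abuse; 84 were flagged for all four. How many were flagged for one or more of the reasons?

Apply inclusion-exclusion:
N(≥1) = 3995 + 3419 + 2792 + 3445 − 1116 − 1326 − 1282 − 872 − 1089 − 1200 + 260 + 253 + 514 + 469 − 84 = 8178

8178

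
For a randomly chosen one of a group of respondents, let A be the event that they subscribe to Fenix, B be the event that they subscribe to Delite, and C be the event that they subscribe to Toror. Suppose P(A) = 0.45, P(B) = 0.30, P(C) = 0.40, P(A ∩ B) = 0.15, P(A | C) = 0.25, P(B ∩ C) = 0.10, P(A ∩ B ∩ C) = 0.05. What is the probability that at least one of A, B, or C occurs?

0.85

P(A ∩ C) = P(C)·P(A|C) = 0.40 × 0.25 = 0.10
P(A ∪ B ∪ C) = 0.45 + 0.30 + 0.40 − 0.15 − 0.10 − 0.10 + 0.05 = 0.85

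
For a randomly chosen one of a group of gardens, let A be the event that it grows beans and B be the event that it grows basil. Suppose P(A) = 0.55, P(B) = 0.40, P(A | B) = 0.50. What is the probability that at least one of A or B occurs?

0.75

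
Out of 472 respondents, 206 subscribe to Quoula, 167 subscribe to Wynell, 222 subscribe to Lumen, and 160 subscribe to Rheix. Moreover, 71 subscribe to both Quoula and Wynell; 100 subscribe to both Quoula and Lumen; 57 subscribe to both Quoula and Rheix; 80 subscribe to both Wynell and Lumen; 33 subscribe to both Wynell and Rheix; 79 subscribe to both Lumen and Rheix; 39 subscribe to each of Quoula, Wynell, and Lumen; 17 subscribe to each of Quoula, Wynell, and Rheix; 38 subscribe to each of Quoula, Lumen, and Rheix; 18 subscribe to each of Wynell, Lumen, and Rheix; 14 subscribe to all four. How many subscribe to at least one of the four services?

433

Inclusion–exclusion gives
|union| = 206 + 167 + 222 + 160 − 71 − 100 − 57 − 80 − 33 − 79 + 39 + 17 + 38 + 18 − 14 = 433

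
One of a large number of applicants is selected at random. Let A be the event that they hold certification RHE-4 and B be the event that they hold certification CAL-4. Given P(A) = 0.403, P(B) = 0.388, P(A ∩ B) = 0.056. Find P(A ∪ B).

0.735

P(A ∪ B) = 0.403 + 0.388 − 0.056 = 0.735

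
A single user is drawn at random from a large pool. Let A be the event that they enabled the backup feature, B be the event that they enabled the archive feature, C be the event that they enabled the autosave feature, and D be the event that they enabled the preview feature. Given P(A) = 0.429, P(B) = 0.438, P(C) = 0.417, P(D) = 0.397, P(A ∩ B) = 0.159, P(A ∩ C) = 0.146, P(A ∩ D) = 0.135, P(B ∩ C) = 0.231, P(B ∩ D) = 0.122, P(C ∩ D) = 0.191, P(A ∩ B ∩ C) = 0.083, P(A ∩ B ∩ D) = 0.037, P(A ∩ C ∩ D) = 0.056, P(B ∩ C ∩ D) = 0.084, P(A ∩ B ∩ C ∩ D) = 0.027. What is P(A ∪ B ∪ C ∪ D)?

P(A ∪ B ∪ C ∪ D) = 0.429 + 0.438 + 0.417 + 0.397 − 0.159 − 0.146 − 0.135 − 0.231 − 0.122 − 0.191 + 0.083 + 0.037 + 0.056 + 0.084 − 0.027 = 0.930

0.930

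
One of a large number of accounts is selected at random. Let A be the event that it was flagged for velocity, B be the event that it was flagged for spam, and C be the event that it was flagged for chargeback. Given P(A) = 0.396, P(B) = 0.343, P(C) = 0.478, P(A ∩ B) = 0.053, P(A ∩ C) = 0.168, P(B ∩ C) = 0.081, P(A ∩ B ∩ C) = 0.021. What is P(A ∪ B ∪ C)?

0.936

P(A ∪ B ∪ C) = 0.396 + 0.343 + 0.478 − 0.053 − 0.168 − 0.081 + 0.021 = 0.936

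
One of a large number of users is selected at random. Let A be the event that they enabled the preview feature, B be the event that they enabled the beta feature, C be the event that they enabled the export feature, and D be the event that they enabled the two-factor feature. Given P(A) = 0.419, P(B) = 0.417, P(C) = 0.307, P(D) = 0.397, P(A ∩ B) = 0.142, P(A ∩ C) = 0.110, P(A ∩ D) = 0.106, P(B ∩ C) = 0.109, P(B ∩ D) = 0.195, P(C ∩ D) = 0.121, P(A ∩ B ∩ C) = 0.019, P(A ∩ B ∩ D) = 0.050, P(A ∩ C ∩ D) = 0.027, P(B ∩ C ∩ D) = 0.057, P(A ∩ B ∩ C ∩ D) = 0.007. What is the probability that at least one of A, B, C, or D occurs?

0.903

Inclusion–exclusion gives
P(A ∪ B ∪ C ∪ D) = 0.419 + 0.417 + 0.307 + 0.397 − 0.142 − 0.110 − 0.106 − 0.109 − 0.195 − 0.121 + 0.019 + 0.050 + 0.027 + 0.057 − 0.007 = 0.903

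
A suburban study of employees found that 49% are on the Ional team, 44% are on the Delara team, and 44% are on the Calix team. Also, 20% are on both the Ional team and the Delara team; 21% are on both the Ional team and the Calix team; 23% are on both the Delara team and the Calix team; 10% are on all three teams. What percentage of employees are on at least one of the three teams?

83%

Apply inclusion-exclusion:
P(≥1) = 49 + 44 + 44 − 20 − 21 − 23 + 10 = 83%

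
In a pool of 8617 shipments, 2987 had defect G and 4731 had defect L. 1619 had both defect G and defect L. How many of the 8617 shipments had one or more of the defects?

6099

N(≥1) = 2987 + 4731 − 1619 = 6099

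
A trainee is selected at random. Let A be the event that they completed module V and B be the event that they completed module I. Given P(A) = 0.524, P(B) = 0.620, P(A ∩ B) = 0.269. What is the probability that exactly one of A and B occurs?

By inclusion–exclusion (exactly-one form):
P(exactly one) = 0.524 + 0.620 − 2·0.269 = 0.606

0.606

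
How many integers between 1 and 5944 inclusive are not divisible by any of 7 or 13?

Apply inclusion-exclusion:
849 + 457 − 65 = 1241
5944 − 1241 = 4703

4703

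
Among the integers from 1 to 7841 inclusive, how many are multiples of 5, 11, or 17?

By inclusion-exclusion,
floor(7841/5) + floor(7841/11) + floor(7841/17) − floor(7841/55) − floor(7841/85) − floor(7841/187) + floor(7841/935) = 1568 + 712 + 461 − 142 − 92 − 41 + 8 = 2474

2474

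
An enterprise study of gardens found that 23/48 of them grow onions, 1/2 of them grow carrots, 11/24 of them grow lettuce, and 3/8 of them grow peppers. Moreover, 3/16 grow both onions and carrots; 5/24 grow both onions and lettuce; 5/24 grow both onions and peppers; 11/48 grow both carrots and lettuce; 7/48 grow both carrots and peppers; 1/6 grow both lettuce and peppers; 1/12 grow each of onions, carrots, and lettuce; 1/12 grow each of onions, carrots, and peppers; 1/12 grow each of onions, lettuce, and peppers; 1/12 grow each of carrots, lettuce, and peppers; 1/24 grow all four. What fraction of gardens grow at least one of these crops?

23/24

P(at least one) = 23/48 + 1/2 + 11/24 + 3/8 − 3/16 − 5/24 − 5/24 − 11/48 − 7/48 − 1/6 + 1/12 + 1/12 + 1/12 + 1/12 − 1/24 = 23/24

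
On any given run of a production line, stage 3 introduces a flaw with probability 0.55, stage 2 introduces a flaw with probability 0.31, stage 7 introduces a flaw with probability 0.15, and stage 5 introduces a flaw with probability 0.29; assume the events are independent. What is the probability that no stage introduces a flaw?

P(none) = (1 − 0.55) × (1 − 0.31) × (1 − 0.15) × (1 − 0.29) = 0.45 × 0.69 × 0.85 × 0.71 = 0.18738675

0.18738675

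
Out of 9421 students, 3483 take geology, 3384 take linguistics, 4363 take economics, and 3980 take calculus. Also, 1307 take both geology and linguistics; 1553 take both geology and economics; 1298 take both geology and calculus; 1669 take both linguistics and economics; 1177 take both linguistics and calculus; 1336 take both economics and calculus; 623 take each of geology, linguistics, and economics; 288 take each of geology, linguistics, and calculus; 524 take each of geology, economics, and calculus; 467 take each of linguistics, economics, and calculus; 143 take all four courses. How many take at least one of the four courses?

8629

Apply inclusion-exclusion:
N(≥1) = 3483 + 3384 + 4363 + 3980 − 1307 − 1553 − 1298 − 1669 − 1177 − 1336 + 623 + 288 + 524 + 467 − 143 = 8629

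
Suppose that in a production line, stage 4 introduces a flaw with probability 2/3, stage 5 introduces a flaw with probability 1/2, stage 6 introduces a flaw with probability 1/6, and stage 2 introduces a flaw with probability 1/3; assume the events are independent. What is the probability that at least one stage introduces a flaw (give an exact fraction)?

P(none) = (1 − 2/3) × (1 − 1/2) × (1 − 1/6) × (1 − 1/3) = 1/3 × 1/2 × 5/6 × 2/3 = 5/54
P(at least one) = 1 − 5/54 = 49/54

49/54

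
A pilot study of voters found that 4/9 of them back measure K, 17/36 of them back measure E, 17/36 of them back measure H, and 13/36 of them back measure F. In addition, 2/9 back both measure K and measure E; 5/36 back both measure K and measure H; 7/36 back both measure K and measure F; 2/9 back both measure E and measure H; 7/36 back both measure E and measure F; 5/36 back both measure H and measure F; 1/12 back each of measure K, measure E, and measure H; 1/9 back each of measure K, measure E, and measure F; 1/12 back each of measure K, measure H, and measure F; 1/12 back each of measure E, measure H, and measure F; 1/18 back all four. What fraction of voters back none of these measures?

Inclusion–exclusion gives
P(≥1) = 4/9 + 17/36 + 17/36 + 13/36 − 2/9 − 5/36 − 7/36 − 2/9 − 7/36 − 5/36 + 1/12 + 1/9 + 1/12 + 1/12 − 1/18 = 17/18
P(none) = 1 − 17/18 = 1/18

1/18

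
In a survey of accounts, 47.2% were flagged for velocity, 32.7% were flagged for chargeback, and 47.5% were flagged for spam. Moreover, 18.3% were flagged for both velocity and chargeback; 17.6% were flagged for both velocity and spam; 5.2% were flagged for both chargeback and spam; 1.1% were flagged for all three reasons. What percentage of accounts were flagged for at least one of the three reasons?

P(union) = 47.2 + 32.7 + 47.5 − 18.3 − 17.6 − 5.2 + 1.1 = 87.4%

87.4%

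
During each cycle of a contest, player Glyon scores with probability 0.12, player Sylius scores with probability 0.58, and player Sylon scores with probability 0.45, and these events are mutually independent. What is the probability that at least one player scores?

0.79672

P(none) = (1 − 0.12) × (1 − 0.58) × (1 − 0.45) = 0.88 × 0.42 × 0.55 = 0.20328
P(at least one) = 1 − 0.20328 = 0.79672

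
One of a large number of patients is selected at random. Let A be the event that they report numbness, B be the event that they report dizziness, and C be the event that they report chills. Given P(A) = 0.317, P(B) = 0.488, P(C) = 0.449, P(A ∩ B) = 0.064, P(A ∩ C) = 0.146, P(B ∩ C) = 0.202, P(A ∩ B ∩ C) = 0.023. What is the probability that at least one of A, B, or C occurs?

By inclusion–exclusion:
P(A ∪ B ∪ C) = 0.317 + 0.488 + 0.449 − 0.064 − 0.146 − 0.202 + 0.023 = 0.865

0.865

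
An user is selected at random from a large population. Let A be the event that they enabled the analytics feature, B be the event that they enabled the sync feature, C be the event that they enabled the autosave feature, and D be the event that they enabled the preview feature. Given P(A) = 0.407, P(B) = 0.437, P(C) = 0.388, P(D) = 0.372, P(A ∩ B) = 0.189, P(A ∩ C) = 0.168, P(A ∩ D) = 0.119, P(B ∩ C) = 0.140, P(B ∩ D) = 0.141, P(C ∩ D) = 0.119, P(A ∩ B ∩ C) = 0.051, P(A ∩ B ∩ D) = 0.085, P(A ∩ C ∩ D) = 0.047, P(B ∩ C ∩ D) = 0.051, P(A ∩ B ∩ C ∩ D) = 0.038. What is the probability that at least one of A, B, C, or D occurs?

0.924

Using inclusion–exclusion:
P(A ∪ B ∪ C ∪ D) = 0.407 + 0.437 + 0.388 + 0.372 − 0.189 − 0.168 − 0.119 − 0.140 − 0.141 − 0.119 + 0.051 + 0.085 + 0.047 + 0.051 − 0.038 = 0.924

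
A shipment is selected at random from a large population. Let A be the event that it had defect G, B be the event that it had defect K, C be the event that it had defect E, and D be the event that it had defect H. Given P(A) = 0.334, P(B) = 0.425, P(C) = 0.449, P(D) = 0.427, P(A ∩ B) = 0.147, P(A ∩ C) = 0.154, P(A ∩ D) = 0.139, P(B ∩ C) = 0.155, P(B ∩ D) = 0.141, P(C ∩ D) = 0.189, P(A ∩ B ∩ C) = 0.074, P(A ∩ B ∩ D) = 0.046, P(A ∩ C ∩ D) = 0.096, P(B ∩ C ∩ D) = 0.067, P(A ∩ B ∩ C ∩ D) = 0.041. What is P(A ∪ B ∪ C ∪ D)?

Using inclusion–exclusion:
P(A ∪ B ∪ C ∪ D) = 0.334 + 0.425 + 0.449 + 0.427 − 0.147 − 0.154 − 0.139 − 0.155 − 0.141 − 0.189 + 0.074 + 0.046 + 0.096 + 0.067 − 0.041 = 0.952

0.952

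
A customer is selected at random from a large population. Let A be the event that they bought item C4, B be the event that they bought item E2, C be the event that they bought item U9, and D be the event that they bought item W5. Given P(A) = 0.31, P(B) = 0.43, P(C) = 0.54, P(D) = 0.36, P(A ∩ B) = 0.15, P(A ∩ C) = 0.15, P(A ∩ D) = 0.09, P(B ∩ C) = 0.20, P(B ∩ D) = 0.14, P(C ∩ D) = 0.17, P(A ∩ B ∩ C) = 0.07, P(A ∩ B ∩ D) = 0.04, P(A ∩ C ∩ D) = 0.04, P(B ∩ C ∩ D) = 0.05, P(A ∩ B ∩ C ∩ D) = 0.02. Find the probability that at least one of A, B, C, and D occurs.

0.92

Inclusion–exclusion gives
P(A ∪ B ∪ C ∪ D) = 0.31 + 0.43 + 0.54 + 0.36 − 0.15 − 0.15 − 0.09 − 0.20 − 0.14 − 0.17 + 0.07 + 0.04 + 0.04 + 0.05 − 0.02 = 0.92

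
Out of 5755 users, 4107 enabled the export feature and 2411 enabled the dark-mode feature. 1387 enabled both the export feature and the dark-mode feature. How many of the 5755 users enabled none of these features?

624

Using inclusion–exclusion:
|union| = 4107 + 2411 − 1387 = 5131
None: 5755 − 5131 = 624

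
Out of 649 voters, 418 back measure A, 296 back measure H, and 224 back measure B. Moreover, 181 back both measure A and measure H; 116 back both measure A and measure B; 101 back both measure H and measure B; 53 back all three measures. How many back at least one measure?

593

N(≥1) = 418 + 296 + 224 − 181 − 116 − 101 + 53 = 593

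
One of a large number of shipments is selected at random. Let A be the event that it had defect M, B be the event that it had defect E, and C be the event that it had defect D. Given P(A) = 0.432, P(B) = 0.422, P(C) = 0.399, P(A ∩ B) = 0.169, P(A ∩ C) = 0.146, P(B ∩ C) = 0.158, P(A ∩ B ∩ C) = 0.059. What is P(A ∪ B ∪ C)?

0.839

Apply inclusion-exclusion:
P(A ∪ B ∪ C) = 0.432 + 0.422 + 0.399 − 0.169 − 0.146 − 0.158 + 0.059 = 0.839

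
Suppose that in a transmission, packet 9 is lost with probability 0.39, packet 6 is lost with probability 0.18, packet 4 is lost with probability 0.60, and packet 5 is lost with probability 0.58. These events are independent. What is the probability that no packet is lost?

0.0840336

Independence gives P(none) = ∏(1 − pᵢ).
P(none) = (1 − 0.39) × (1 − 0.18) × (1 − 0.60) × (1 − 0.58) = 0.61 × 0.82 × 0.40 × 0.42 = 0.0840336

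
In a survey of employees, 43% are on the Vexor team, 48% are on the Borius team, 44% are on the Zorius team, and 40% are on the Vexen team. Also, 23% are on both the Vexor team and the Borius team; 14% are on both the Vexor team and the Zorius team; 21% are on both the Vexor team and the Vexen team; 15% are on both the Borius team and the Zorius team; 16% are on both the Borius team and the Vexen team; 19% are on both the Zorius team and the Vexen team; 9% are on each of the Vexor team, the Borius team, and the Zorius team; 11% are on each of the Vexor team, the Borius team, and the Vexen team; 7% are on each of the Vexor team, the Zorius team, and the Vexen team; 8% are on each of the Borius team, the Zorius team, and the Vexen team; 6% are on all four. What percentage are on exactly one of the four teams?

Using the inclusion–exclusion count for exactly one event:
P(exactly one) = 43 + 48 + 44 + 40 − 2·23 − 2·14 − 2·21 − 2·15 − 2·16 − 2·19 + 3·9 + 3·11 + 3·7 + 3·8 − 4·6 = 40%

40%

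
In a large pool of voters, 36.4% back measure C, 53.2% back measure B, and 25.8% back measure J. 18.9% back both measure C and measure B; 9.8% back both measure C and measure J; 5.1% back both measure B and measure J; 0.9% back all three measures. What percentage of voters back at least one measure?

By inclusion–exclusion:
P(at least one) = 36.4 + 53.2 + 25.8 − 18.9 − 9.8 − 5.1 + 0.9 = 82.5%

82.5%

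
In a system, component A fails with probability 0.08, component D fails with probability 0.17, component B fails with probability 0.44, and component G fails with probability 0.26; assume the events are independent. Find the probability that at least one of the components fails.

P(none) = (1 − 0.08) × (1 − 0.17) × (1 − 0.44) × (1 − 0.26) = 0.92 × 0.83 × 0.56 × 0.74 = 0.31643584
P(at least one) = 1 − 0.31643584 = 0.68356416

0.68356416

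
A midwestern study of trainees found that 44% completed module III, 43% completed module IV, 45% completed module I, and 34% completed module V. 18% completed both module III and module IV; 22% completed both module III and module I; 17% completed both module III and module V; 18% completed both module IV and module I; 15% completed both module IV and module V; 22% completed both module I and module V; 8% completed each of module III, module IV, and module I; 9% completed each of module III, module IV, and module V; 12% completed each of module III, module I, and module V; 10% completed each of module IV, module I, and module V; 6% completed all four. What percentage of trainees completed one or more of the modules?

By inclusion–exclusion:
P(≥1) = 44 + 43 + 45 + 34 − 18 − 22 − 17 − 18 − 15 − 22 + 8 + 9 + 12 + 10 − 6 = 87%

87%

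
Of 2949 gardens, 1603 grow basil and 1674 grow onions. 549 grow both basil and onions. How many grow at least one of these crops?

Using inclusion–exclusion:
N(≥1) = 1603 + 1674 − 549 = 2728

2728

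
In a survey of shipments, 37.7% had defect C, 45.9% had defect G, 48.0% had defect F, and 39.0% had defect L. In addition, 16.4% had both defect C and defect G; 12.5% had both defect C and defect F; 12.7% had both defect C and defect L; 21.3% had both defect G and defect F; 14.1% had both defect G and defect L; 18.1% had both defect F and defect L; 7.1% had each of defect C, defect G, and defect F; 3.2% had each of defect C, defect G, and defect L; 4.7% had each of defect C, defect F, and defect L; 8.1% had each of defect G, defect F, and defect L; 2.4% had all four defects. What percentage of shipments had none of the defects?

3.8%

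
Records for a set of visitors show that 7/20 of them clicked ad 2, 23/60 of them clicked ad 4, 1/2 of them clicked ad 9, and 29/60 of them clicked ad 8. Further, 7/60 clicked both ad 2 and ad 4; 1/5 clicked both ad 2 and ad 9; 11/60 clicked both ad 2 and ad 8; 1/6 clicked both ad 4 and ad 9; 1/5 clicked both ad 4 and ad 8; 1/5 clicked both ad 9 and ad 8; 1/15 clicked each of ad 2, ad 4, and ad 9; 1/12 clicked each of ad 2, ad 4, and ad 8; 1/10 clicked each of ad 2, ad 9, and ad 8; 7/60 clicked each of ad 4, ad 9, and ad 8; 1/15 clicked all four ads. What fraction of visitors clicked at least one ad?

P(at least one) = 7/20 + 23/60 + 1/2 + 29/60 − 7/60 − 1/5 − 11/60 − 1/6 − 1/5 − 1/5 + 1/15 + 1/12 + 1/10 + 7/60 − 1/15 = 19/20

19/20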